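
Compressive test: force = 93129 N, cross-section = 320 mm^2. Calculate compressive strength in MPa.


CS = 93129 / 320 = 291.0 MPa

291.0


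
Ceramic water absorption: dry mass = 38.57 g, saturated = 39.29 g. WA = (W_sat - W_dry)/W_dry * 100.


WA = (39.29 - 38.57) / 38.57 * 100 = 1.87%

1.87


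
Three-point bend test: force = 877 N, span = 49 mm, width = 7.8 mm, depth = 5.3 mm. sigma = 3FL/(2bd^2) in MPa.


sigma = 3*877*49/(2*7.8*5.3^2) = 294.2 MPa

294.2


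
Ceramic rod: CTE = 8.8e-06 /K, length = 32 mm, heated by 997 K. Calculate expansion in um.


dL = 8.8e-06 * 32 * 997 * 1000 = 280.755 um

280.755


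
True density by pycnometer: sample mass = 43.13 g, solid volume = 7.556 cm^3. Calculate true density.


TD = 43.13 / 7.556 = 5.708 g/cm^3

5.708


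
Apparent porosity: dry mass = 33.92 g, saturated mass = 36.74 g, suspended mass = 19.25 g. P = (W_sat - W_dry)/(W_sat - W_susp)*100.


P = (36.74 - 33.92) / (36.74 - 19.25) * 100 = 2.82 / 17.49 * 100 = 16.1%

16.1


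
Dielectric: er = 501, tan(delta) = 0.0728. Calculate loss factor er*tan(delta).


Loss = 501 * 0.0728 = 36.473

36.473


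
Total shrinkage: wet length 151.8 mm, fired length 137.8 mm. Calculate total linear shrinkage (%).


TS = (151.8 - 137.8) / 151.8 * 100 = 9.22%

9.22


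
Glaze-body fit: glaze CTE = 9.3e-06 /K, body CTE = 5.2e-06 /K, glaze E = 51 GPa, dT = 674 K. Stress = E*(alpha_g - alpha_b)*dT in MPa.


Stress = 51*1000*(9.3e-06 - 5.2e-06)*674 = 140.9 MPa

140.9


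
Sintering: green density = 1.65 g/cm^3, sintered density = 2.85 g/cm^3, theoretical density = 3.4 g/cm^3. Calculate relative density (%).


Relative = 2.85 / 3.4 * 100 = 83.8%

83.8


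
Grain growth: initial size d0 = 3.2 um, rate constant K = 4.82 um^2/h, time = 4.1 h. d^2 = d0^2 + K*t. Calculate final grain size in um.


d^2 = 3.2^2 + 4.82*4.1 = 30.002
d = sqrt(30.002) = 5.48 um

5.48


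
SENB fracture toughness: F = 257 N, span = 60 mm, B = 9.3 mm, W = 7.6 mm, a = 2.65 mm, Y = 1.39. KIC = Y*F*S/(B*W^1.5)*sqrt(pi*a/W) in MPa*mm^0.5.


KIC = 1.39*257*60/(9.3*7.6^1.5)*sqrt(pi*2.65/7.6) = 115.13

115.13


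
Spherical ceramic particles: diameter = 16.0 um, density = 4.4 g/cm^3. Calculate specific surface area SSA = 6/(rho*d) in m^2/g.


SSA = 6 / (4.4 * 16.0) = 0.085 m^2/g

0.085


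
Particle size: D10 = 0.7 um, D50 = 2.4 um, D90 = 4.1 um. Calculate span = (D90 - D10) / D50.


Span = (4.1 - 0.7) / 2.4 = 3.4 / 2.4 = 1.417

1.417


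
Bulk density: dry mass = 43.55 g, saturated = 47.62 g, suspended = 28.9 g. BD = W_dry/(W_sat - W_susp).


BD = 43.55 / (47.62 - 28.9) = 43.55 / 18.72 = 2.326 g/cm^3

2.326


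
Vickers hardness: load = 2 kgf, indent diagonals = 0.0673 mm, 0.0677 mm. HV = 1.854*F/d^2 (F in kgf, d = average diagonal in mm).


d_avg = (0.0673+0.0677)/2 = 0.0675 mm
HV = 1.854*2/0.0675^2 = 814

814


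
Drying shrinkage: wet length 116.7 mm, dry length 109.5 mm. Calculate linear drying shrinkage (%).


DS = (116.7 - 109.5) / 116.7 * 100 = 6.17%

6.17


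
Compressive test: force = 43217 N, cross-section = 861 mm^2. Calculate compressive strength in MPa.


CS = 43217 / 861 = 50.2 MPa

50.2


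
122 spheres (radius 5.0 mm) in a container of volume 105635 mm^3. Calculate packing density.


V_sphere = 4/3*pi*5.0^3 = 523.5988 mm^3
Total V = 122*523.5988 = 63879.0536 mm^3
PD = 63879.0536 / 105635 = 0.605

0.605


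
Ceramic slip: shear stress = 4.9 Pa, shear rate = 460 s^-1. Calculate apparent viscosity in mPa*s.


eta = tau/gamma * 1000 = 4.9/460 * 1000 = 10.7 mPa*s

10.7


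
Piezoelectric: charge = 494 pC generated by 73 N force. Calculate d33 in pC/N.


d33 = 494 / 73 = 6.8 pC/N

6.8


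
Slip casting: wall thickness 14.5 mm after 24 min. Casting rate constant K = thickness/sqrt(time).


K = 14.5 / sqrt(24) = 14.5 / 4.899 = 2.96 mm/min^0.5

2.96


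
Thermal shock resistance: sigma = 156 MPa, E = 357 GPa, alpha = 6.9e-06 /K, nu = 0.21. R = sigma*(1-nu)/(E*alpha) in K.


R = 156*(1-0.21)/(357*1000*6.9e-06) = 50 K

50


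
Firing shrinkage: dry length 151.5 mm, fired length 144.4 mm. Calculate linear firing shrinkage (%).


FS = (151.5 - 144.4) / 151.5 * 100 = 4.69%

4.69


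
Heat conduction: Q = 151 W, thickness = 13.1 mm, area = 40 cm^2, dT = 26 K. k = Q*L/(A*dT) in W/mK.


k = 151*13.1/1000/(40/10000*26) = 19.02 W/mK

19.02


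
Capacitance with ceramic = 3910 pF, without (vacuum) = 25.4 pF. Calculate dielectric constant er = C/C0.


er = 3910 / 25.4 = 153.94

153.94


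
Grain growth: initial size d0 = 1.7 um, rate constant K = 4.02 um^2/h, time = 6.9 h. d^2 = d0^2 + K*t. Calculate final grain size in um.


d^2 = 1.7^2 + 4.02*6.9 = 30.628
d = sqrt(30.628) = 5.53 um

5.53


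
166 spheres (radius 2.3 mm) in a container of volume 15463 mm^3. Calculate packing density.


V_sphere = 4/3*pi*2.3^3 = 50.965 mm^3
Total V = 166*50.965 = 8460.19 mm^3
PD = 8460.19 / 15463 = 0.547

0.547


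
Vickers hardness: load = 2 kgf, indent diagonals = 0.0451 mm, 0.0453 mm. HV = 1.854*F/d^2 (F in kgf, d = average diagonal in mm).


d_avg = (0.0451+0.0453)/2 = 0.0452 mm
HV = 1.854*2/0.0452^2 = 1815

1815


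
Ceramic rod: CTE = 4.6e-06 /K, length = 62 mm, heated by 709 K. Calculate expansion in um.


dL = 4.6e-06 * 62 * 709 * 1000 = 202.207 um

202.207


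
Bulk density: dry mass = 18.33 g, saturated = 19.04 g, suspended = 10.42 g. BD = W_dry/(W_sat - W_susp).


BD = 18.33 / (19.04 - 10.42) = 18.33 / 8.62 = 2.126 g/cm^3

2.126


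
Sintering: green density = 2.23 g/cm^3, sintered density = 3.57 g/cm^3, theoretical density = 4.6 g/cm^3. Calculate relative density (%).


Relative = 3.57 / 4.6 * 100 = 77.6%

77.6


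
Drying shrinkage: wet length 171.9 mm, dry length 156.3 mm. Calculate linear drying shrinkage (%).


DS = (171.9 - 156.3) / 171.9 * 100 = 9.08%

9.08


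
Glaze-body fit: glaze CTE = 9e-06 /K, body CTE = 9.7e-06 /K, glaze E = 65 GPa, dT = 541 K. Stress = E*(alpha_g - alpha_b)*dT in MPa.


Stress = 65*1000*(9e-06 - 9.7e-06)*541 = -24.6 MPa

-24.6


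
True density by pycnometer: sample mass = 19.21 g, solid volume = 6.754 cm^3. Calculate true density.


TD = 19.21 / 6.754 = 2.844 g/cm^3

2.844


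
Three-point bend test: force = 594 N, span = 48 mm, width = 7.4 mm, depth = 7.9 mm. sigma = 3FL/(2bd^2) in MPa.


sigma = 3*594*48/(2*7.4*7.9^2) = 92.6 MPa

92.6


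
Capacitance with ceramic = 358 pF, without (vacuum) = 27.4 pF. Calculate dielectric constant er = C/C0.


er = 358 / 27.4 = 13.07

13.07


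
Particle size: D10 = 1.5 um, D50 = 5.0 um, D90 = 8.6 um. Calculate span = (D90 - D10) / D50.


Span = (8.6 - 1.5) / 5.0 = 7.1 / 5.0 = 1.42

1.42


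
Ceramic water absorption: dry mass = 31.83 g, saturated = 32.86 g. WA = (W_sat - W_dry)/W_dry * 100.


WA = (32.86 - 31.83) / 31.83 * 100 = 3.24%

3.24


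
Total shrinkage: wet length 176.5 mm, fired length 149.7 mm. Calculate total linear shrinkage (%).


TS = (176.5 - 149.7) / 176.5 * 100 = 15.18%

15.18


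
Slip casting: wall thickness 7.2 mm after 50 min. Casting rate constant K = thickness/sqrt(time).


K = 7.2 / sqrt(50) = 7.2 / 7.0711 = 1.018 mm/min^0.5

1.018


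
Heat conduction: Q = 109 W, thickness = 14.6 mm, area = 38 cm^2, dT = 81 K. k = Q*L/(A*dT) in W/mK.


k = 109*14.6/1000/(38/10000*81) = 5.17 W/mK

5.17


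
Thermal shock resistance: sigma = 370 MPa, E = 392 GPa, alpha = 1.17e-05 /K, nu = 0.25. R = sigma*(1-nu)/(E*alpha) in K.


R = 370*(1-0.25)/(392*1000*1.17e-05) = 61 K

61


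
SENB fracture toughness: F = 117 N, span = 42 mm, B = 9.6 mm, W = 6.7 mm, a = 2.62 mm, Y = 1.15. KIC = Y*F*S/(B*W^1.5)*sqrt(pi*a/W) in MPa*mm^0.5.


KIC = 1.15*117*42/(9.6*6.7^1.5)*sqrt(pi*2.62/6.7) = 37.62

37.62


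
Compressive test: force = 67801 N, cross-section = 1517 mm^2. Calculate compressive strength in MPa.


CS = 67801 / 1517 = 44.7 MPa

44.7


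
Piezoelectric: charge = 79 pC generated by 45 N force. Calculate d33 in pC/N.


d33 = 79 / 45 = 1.8 pC/N

1.8


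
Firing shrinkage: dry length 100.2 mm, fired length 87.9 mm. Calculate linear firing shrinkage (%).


FS = (100.2 - 87.9) / 100.2 * 100 = 12.28%

12.28


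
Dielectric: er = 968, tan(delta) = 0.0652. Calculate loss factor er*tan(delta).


Loss = 968 * 0.0652 = 63.114

63.114


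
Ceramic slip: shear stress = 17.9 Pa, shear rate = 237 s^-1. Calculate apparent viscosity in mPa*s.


eta = tau/gamma * 1000 = 17.9/237 * 1000 = 75.5 mPa*s

75.5


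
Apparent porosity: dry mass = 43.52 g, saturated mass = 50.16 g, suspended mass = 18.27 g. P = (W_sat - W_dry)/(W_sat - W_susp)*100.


P = (50.16 - 43.52) / (50.16 - 18.27) * 100 = 6.64 / 31.89 * 100 = 20.8%

20.8


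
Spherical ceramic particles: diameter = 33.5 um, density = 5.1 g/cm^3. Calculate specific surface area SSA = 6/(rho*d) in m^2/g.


SSA = 6 / (5.1 * 33.5) = 0.035 m^2/g

0.035


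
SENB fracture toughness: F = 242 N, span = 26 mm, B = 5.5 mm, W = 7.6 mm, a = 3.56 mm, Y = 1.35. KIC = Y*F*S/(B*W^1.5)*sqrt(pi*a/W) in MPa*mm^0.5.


KIC = 1.35*242*26/(5.5*7.6^1.5)*sqrt(pi*3.56/7.6) = 89.42

89.42


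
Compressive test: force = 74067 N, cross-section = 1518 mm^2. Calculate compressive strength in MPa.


CS = 74067 / 1518 = 48.8 MPa

48.8


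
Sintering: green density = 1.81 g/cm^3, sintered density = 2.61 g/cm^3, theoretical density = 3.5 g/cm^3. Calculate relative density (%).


Relative = 2.61 / 3.5 * 100 = 74.6%

74.6


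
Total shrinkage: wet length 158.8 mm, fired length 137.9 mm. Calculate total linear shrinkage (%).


TS = (158.8 - 137.9) / 158.8 * 100 = 13.16%

13.16


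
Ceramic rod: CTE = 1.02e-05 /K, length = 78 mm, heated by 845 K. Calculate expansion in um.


dL = 1.02e-05 * 78 * 845 * 1000 = 672.282 um

672.282


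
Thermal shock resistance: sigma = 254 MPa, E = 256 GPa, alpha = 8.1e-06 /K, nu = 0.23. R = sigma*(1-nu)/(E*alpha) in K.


R = 254*(1-0.23)/(256*1000*8.1e-06) = 94 K

94


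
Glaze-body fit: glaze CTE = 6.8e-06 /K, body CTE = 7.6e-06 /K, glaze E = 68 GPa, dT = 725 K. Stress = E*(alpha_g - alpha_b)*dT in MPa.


Stress = 68*1000*(6.8e-06 - 7.6e-06)*725 = -39.4 MPa

-39.4


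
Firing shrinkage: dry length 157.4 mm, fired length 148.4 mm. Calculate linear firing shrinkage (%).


FS = (157.4 - 148.4) / 157.4 * 100 = 5.72%

5.72


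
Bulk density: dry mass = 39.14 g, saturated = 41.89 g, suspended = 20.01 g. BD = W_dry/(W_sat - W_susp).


BD = 39.14 / (41.89 - 20.01) = 39.14 / 21.88 = 1.789 g/cm^3

1.789


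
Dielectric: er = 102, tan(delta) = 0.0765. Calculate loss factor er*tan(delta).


Loss = 102 * 0.0765 = 7.803

7.803


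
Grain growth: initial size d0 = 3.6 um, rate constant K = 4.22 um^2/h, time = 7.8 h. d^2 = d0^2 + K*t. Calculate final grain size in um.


d^2 = 3.6^2 + 4.22*7.8 = 45.876
d = sqrt(45.876) = 6.77 um

6.77


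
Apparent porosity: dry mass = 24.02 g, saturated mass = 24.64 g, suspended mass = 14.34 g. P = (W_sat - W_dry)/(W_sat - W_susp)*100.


P = (24.64 - 24.02) / (24.64 - 14.34) * 100 = 0.62 / 10.3 * 100 = 6.0%

6.0


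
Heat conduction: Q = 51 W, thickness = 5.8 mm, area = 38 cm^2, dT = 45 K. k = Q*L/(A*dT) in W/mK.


k = 51*5.8/1000/(38/10000*45) = 1.73 W/mK

1.73


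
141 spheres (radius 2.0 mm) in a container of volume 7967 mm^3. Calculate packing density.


V_sphere = 4/3*pi*2.0^3 = 33.5103 mm^3
Total V = 141*33.5103 = 4724.9523 mm^3
PD = 4724.9523 / 7967 = 0.593

0.593


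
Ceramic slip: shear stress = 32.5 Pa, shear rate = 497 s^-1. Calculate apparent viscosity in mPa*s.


eta = tau/gamma * 1000 = 32.5/497 * 1000 = 65.4 mPa*s

65.4


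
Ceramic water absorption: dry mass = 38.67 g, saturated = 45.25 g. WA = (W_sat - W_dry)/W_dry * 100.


WA = (45.25 - 38.67) / 38.67 * 100 = 17.02%

17.02


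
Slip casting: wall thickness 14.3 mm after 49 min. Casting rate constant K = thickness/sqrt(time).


K = 14.3 / sqrt(49) = 14.3 / 7.0 = 2.043 mm/min^0.5

2.043


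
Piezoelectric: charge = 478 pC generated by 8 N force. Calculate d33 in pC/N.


d33 = 478 / 8 = 59.8 pC/N

59.8


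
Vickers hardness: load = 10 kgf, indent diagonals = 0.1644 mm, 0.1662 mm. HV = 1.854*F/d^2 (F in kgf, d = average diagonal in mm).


d_avg = (0.1644+0.1662)/2 = 0.1653 mm
HV = 1.854*10/0.1653^2 = 679

679


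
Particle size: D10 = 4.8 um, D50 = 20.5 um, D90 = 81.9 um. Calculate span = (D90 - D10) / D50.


Span = (81.9 - 4.8) / 20.5 = 77.1 / 20.5 = 3.761

3.761


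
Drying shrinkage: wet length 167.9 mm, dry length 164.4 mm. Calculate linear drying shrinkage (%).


DS = (167.9 - 164.4) / 167.9 * 100 = 2.08%

2.08


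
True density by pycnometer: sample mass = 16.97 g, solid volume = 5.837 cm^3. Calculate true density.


TD = 16.97 / 5.837 = 2.907 g/cm^3

2.907


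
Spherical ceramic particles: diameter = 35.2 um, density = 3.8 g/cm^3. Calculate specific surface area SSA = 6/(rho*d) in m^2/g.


SSA = 6 / (3.8 * 35.2) = 0.045 m^2/g

0.045


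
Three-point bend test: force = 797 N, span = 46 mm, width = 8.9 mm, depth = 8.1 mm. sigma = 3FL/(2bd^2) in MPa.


sigma = 3*797*46/(2*8.9*8.1^2) = 94.2 MPa

94.2


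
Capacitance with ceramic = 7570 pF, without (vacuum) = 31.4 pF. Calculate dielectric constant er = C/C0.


er = 7570 / 31.4 = 241.08

241.08


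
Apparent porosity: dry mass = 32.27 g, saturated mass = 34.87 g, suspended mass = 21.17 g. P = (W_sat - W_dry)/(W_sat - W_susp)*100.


P = (34.87 - 32.27) / (34.87 - 21.17) * 100 = 2.6 / 13.7 * 100 = 19.0%

19.0


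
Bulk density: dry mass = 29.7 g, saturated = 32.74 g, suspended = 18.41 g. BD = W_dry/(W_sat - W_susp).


BD = 29.7 / (32.74 - 18.41) = 29.7 / 14.33 = 2.073 g/cm^3

2.073


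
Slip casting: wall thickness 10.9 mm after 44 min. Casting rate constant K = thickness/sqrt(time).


K = 10.9 / sqrt(44) = 10.9 / 6.6332 = 1.643 mm/min^0.5

1.643


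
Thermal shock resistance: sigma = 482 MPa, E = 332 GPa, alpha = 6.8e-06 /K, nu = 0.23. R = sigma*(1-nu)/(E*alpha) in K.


R = 482*(1-0.23)/(332*1000*6.8e-06) = 164 K

164


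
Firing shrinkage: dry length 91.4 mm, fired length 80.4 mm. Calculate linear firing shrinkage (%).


FS = (91.4 - 80.4) / 91.4 * 100 = 12.04%

12.04


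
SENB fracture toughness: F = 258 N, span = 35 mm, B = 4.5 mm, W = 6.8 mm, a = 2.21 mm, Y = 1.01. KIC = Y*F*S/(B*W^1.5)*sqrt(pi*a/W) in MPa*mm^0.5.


KIC = 1.01*258*35/(4.5*6.8^1.5)*sqrt(pi*2.21/6.8) = 115.49

115.49


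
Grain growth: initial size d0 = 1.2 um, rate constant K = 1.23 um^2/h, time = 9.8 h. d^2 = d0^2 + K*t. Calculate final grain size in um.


d^2 = 1.2^2 + 1.23*9.8 = 13.494
d = sqrt(13.494) = 3.67 um

3.67


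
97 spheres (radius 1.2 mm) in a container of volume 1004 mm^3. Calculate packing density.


V_sphere = 4/3*pi*1.2^3 = 7.2382 mm^3
Total V = 97*7.2382 = 702.1054 mm^3
PD = 702.1054 / 1004 = 0.699

0.699


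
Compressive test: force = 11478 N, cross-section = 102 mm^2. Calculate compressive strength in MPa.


CS = 11478 / 102 = 112.5 MPa

112.5


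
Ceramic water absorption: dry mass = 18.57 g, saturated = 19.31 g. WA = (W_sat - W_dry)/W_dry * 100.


WA = (19.31 - 18.57) / 18.57 * 100 = 3.98%

3.98


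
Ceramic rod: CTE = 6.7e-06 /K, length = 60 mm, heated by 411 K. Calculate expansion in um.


dL = 6.7e-06 * 60 * 411 * 1000 = 165.222 um

165.222


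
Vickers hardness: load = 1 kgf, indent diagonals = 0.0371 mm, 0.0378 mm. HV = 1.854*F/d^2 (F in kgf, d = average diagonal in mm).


d_avg = (0.0371+0.0378)/2 = 0.03745 mm
HV = 1.854*1/0.03745^2 = 1322

1322


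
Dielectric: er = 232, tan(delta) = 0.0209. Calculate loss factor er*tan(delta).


Loss = 232 * 0.0209 = 4.849

4.849


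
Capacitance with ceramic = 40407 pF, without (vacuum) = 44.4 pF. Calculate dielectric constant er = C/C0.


er = 40407 / 44.4 = 910.07

910.07


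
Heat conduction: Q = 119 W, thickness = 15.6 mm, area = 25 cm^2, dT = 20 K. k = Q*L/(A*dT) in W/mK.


k = 119*15.6/1000/(25/10000*20) = 37.13 W/mK

37.13


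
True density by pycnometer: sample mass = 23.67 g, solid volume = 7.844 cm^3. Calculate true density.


TD = 23.67 / 7.844 = 3.018 g/cm^3

3.018


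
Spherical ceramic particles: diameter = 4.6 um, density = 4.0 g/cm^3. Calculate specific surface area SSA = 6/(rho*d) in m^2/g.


SSA = 6 / (4.0 * 4.6) = 0.326 m^2/g

0.326


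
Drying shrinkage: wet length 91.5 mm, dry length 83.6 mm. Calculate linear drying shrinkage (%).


DS = (91.5 - 83.6) / 91.5 * 100 = 8.63%

8.63


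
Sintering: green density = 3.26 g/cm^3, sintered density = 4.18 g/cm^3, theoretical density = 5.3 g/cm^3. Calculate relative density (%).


Relative = 4.18 / 5.3 * 100 = 78.9%

78.9


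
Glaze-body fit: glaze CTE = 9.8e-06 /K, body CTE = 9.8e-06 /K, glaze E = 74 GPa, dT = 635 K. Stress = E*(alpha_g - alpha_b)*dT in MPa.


Stress = 74*1000*(9.8e-06 - 9.8e-06)*635 = 0.0 MPa

0.0


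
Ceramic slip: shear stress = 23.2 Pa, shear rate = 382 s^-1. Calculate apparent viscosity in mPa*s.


eta = tau/gamma * 1000 = 23.2/382 * 1000 = 60.7 mPa*s

60.7


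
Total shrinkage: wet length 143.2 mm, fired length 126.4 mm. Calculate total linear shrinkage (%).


TS = (143.2 - 126.4) / 143.2 * 100 = 11.73%

11.73


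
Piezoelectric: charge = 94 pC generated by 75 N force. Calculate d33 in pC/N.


d33 = 94 / 75 = 1.3 pC/N

1.3


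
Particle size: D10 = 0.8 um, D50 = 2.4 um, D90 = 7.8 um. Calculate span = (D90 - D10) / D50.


Span = (7.8 - 0.8) / 2.4 = 7.0 / 2.4 = 2.917

2.917


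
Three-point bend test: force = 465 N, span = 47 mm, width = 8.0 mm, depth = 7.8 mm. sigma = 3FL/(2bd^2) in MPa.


sigma = 3*465*47/(2*8.0*7.8^2) = 67.4 MPa

67.4


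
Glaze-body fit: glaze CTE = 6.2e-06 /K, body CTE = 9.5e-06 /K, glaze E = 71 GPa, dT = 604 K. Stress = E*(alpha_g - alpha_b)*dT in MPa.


Stress = 71*1000*(6.2e-06 - 9.5e-06)*604 = -141.5 MPa

-141.5


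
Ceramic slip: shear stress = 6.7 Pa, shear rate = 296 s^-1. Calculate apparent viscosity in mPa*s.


eta = tau/gamma * 1000 = 6.7/296 * 1000 = 22.6 mPa*s

22.6


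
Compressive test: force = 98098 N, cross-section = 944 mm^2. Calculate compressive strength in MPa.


CS = 98098 / 944 = 103.9 MPa

103.9


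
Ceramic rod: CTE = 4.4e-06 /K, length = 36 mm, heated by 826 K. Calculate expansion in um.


dL = 4.4e-06 * 36 * 826 * 1000 = 130.838 um

130.838


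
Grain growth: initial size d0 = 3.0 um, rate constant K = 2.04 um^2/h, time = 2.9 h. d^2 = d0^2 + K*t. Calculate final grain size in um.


d^2 = 3.0^2 + 2.04*2.9 = 14.916
d = sqrt(14.916) = 3.86 um

3.86


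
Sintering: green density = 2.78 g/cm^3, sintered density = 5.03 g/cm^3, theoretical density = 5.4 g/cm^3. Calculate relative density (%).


Relative = 5.03 / 5.4 * 100 = 93.1%

93.1


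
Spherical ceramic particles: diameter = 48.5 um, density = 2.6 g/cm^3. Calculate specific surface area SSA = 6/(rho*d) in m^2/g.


SSA = 6 / (2.6 * 48.5) = 0.048 m^2/g

0.048


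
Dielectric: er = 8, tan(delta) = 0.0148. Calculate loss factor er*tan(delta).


Loss = 8 * 0.0148 = 0.118

0.118


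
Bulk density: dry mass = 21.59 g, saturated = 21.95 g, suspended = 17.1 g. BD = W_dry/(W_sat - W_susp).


BD = 21.59 / (21.95 - 17.1) = 21.59 / 4.85 = 4.452 g/cm^3

4.452


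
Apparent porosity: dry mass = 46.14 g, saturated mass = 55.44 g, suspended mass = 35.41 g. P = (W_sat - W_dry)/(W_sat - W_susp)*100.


P = (55.44 - 46.14) / (55.44 - 35.41) * 100 = 9.3 / 20.03 * 100 = 46.4%

46.4


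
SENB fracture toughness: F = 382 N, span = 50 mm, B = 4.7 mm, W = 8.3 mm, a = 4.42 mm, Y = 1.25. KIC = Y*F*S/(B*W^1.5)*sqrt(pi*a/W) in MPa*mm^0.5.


KIC = 1.25*382*50/(4.7*8.3^1.5)*sqrt(pi*4.42/8.3) = 274.77

274.77


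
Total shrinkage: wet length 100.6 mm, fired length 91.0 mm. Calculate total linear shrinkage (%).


TS = (100.6 - 91.0) / 100.6 * 100 = 9.54%

9.54


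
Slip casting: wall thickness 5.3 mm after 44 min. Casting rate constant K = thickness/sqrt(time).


K = 5.3 / sqrt(44) = 5.3 / 6.6332 = 0.799 mm/min^0.5

0.799


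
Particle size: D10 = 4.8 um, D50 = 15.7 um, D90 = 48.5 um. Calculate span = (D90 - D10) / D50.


Span = (48.5 - 4.8) / 15.7 = 43.7 / 15.7 = 2.783

2.783


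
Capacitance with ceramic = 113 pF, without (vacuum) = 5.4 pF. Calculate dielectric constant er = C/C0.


er = 113 / 5.4 = 20.93

20.93


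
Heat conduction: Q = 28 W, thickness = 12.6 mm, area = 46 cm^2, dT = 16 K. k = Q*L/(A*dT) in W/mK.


k = 28*12.6/1000/(46/10000*16) = 4.79 W/mK

4.79


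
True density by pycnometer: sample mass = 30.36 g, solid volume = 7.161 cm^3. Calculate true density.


TD = 30.36 / 7.161 = 4.24 g/cm^3

4.24


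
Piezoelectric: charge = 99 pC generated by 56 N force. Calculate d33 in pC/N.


d33 = 99 / 56 = 1.8 pC/N

1.8


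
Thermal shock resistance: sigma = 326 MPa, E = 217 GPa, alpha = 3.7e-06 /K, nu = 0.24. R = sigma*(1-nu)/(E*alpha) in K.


R = 326*(1-0.24)/(217*1000*3.7e-06) = 309 K

309


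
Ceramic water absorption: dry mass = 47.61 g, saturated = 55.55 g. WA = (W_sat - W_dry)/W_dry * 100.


WA = (55.55 - 47.61) / 47.61 * 100 = 16.68%

16.68


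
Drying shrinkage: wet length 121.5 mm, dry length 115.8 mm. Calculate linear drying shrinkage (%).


DS = (121.5 - 115.8) / 121.5 * 100 = 4.69%

4.69


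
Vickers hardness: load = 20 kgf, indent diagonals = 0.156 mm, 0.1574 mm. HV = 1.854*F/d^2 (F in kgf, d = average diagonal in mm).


d_avg = (0.156+0.1574)/2 = 0.1567 mm
HV = 1.854*20/0.1567^2 = 1510

1510


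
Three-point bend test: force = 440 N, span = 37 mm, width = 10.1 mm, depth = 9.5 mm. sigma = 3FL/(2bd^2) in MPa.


sigma = 3*440*37/(2*10.1*9.5^2) = 26.8 MPa

26.8


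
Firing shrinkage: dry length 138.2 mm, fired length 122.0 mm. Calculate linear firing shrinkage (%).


FS = (138.2 - 122.0) / 138.2 * 100 = 11.72%

11.72


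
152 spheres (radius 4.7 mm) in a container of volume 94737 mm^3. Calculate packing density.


V_sphere = 4/3*pi*4.7^3 = 434.8928 mm^3
Total V = 152*434.8928 = 66103.7056 mm^3
PD = 66103.7056 / 94737 = 0.698

0.698


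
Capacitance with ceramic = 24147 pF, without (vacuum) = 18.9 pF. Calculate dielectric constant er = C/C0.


er = 24147 / 18.9 = 1277.62

1277.62


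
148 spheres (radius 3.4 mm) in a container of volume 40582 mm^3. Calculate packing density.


V_sphere = 4/3*pi*3.4^3 = 164.6362 mm^3
Total V = 148*164.6362 = 24366.1576 mm^3
PD = 24366.1576 / 40582 = 0.6

0.6


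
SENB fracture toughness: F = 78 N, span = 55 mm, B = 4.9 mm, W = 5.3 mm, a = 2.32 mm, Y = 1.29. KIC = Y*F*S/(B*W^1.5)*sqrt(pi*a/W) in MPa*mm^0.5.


KIC = 1.29*78*55/(4.9*5.3^1.5)*sqrt(pi*2.32/5.3) = 108.55

108.55


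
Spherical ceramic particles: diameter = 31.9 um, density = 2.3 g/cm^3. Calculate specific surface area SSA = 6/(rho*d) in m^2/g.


SSA = 6 / (2.3 * 31.9) = 0.082 m^2/g

0.082


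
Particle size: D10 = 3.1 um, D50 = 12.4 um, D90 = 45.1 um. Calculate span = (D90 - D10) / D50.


Span = (45.1 - 3.1) / 12.4 = 42.0 / 12.4 = 3.387

3.387


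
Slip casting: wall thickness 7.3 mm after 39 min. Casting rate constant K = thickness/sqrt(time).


K = 7.3 / sqrt(39) = 7.3 / 6.245 = 1.169 mm/min^0.5

1.169


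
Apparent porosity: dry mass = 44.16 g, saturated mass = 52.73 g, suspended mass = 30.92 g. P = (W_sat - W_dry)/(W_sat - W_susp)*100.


P = (52.73 - 44.16) / (52.73 - 30.92) * 100 = 8.57 / 21.81 * 100 = 39.3%

39.3


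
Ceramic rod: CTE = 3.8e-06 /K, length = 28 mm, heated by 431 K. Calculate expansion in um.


dL = 3.8e-06 * 28 * 431 * 1000 = 45.858 um

45.858


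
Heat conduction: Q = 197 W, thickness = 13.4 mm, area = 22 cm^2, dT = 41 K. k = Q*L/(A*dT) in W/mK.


k = 197*13.4/1000/(22/10000*41) = 29.27 W/mK

29.27


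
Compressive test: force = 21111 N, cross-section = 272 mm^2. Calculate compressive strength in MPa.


CS = 21111 / 272 = 77.6 MPa

77.6


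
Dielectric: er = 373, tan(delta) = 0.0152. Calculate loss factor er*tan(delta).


Loss = 373 * 0.0152 = 5.67

5.67


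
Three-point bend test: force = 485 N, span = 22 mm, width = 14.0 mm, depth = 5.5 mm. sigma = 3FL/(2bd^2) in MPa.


sigma = 3*485*22/(2*14.0*5.5^2) = 37.8 MPa

37.8


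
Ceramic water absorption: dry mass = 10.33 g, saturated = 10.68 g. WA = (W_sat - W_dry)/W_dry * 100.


WA = (10.68 - 10.33) / 10.33 * 100 = 3.39%

3.39


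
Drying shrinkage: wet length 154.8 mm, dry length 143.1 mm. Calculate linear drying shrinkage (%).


DS = (154.8 - 143.1) / 154.8 * 100 = 7.56%

7.56


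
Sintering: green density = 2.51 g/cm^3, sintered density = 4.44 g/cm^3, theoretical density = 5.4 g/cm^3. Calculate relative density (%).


Relative = 4.44 / 5.4 * 100 = 82.2%

82.2


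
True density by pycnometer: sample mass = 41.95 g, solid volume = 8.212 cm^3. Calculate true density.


TD = 41.95 / 8.212 = 5.108 g/cm^3

5.108


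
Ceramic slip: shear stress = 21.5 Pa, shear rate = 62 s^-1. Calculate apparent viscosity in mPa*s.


eta = tau/gamma * 1000 = 21.5/62 * 1000 = 346.8 mPa*s

346.8


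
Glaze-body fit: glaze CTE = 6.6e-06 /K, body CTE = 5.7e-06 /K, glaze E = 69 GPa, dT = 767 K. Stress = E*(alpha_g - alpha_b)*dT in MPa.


Stress = 69*1000*(6.6e-06 - 5.7e-06)*767 = 47.6 MPa

47.6


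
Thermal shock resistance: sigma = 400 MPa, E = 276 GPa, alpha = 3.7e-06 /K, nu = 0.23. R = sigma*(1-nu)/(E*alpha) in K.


R = 400*(1-0.23)/(276*1000*3.7e-06) = 302 K

302


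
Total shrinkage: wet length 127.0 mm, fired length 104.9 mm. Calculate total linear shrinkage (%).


TS = (127.0 - 104.9) / 127.0 * 100 = 17.4%

17.4


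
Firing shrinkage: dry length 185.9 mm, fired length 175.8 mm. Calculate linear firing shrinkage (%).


FS = (185.9 - 175.8) / 185.9 * 100 = 5.43%

5.43


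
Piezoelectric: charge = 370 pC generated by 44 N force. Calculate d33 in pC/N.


d33 = 370 / 44 = 8.4 pC/N

8.4


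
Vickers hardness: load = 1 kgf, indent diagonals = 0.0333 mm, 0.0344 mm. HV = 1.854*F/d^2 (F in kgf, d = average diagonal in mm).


d_avg = (0.0333+0.0344)/2 = 0.03385 mm
HV = 1.854*1/0.03385^2 = 1618

1618


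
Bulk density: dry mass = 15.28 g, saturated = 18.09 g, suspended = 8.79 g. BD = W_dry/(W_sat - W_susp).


BD = 15.28 / (18.09 - 8.79) = 15.28 / 9.3 = 1.643 g/cm^3

1.643


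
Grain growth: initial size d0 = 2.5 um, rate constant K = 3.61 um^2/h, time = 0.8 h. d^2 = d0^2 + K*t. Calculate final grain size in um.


d^2 = 2.5^2 + 3.61*0.8 = 9.138
d = sqrt(9.138) = 3.02 um

3.02


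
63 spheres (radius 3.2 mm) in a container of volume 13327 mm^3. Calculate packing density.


V_sphere = 4/3*pi*3.2^3 = 137.2583 mm^3
Total V = 63*137.2583 = 8647.2729 mm^3
PD = 8647.2729 / 13327 = 0.649

0.649


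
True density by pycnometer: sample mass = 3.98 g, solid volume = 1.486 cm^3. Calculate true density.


TD = 3.98 / 1.486 = 2.678 g/cm^3

2.678


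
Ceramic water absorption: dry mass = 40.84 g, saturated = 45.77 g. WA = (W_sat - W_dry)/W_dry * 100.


WA = (45.77 - 40.84) / 40.84 * 100 = 12.07%

12.07


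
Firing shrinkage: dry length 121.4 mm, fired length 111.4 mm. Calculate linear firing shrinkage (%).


FS = (121.4 - 111.4) / 121.4 * 100 = 8.24%

8.24


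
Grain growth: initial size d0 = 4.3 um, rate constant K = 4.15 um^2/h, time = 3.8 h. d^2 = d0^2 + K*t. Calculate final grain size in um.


d^2 = 4.3^2 + 4.15*3.8 = 34.26
d = sqrt(34.26) = 5.85 um

5.85


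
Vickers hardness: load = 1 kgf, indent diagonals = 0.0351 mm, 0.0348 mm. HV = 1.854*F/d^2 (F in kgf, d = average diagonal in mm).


d_avg = (0.0351+0.0348)/2 = 0.03495 mm
HV = 1.854*1/0.03495^2 = 1518

1518


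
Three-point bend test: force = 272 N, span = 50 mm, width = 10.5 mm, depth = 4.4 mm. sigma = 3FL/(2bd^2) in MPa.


sigma = 3*272*50/(2*10.5*4.4^2) = 100.4 MPa

100.4


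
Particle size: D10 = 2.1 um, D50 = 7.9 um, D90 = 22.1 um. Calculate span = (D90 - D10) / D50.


Span = (22.1 - 2.1) / 7.9 = 20.0 / 7.9 = 2.532

2.532


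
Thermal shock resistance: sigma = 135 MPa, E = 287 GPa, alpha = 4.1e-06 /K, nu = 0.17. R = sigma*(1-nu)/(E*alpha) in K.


R = 135*(1-0.17)/(287*1000*4.1e-06) = 95 K

95


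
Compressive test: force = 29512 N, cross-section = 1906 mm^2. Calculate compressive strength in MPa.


CS = 29512 / 1906 = 15.5 MPa

15.5


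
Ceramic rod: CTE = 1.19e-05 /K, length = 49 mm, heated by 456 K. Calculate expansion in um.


dL = 1.19e-05 * 49 * 456 * 1000 = 265.894 um

265.894


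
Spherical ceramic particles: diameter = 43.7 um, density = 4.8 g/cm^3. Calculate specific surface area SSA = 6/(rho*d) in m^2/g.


SSA = 6 / (4.8 * 43.7) = 0.029 m^2/g

0.029


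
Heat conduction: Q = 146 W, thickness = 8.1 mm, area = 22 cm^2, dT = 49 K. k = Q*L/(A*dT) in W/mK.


k = 146*8.1/1000/(22/10000*49) = 10.97 W/mK

10.97


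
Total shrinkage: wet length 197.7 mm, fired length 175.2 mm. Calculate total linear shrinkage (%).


TS = (197.7 - 175.2) / 197.7 * 100 = 11.38%

11.38


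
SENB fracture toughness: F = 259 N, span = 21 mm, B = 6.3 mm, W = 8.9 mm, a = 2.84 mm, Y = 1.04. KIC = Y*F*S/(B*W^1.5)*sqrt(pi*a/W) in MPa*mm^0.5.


KIC = 1.04*259*21/(6.3*8.9^1.5)*sqrt(pi*2.84/8.9) = 33.86

33.86


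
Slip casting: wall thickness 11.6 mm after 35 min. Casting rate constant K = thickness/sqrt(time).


K = 11.6 / sqrt(35) = 11.6 / 5.9161 = 1.961 mm/min^0.5

1.961


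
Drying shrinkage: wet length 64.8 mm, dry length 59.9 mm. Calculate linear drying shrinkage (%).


DS = (64.8 - 59.9) / 64.8 * 100 = 7.56%

7.56


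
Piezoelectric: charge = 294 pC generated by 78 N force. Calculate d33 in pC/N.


d33 = 294 / 78 = 3.8 pC/N

3.8


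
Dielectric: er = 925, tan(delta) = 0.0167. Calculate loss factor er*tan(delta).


Loss = 925 * 0.0167 = 15.448

15.448


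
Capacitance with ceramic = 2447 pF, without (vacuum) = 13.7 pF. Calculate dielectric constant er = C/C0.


er = 2447 / 13.7 = 178.61

178.61


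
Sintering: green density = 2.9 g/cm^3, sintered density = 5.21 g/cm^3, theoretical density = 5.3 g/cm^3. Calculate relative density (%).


Relative = 5.21 / 5.3 * 100 = 98.3%

98.3


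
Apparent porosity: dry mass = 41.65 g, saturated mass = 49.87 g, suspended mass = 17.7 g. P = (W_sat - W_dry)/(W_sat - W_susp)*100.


P = (49.87 - 41.65) / (49.87 - 17.7) * 100 = 8.22 / 32.17 * 100 = 25.6%

25.6


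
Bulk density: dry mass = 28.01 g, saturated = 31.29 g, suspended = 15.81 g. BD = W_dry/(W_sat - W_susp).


BD = 28.01 / (31.29 - 15.81) = 28.01 / 15.48 = 1.809 g/cm^3

1.809


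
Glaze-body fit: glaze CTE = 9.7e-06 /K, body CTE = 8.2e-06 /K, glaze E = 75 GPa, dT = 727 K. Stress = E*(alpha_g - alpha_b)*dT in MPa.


Stress = 75*1000*(9.7e-06 - 8.2e-06)*727 = 81.8 MPa

81.8


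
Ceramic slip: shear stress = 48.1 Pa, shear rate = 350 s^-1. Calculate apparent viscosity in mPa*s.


eta = tau/gamma * 1000 = 48.1/350 * 1000 = 137.4 mPa*s

137.4


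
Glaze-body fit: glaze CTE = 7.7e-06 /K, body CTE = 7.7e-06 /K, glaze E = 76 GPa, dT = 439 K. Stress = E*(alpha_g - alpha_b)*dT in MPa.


Stress = 76*1000*(7.7e-06 - 7.7e-06)*439 = 0.0 MPa

0.0


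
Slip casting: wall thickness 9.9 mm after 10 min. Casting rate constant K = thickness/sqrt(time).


K = 9.9 / sqrt(10) = 9.9 / 3.1623 = 3.131 mm/min^0.5

3.131


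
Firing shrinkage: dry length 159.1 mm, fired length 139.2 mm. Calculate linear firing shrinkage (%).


FS = (159.1 - 139.2) / 159.1 * 100 = 12.51%

12.51


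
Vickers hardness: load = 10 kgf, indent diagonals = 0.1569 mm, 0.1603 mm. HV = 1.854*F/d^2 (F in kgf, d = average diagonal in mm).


d_avg = (0.1569+0.1603)/2 = 0.1586 mm
HV = 1.854*10/0.1586^2 = 737

737


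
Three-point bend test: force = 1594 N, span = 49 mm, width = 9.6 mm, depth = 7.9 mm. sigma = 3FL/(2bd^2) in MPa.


sigma = 3*1594*49/(2*9.6*7.9^2) = 195.5 MPa

195.5


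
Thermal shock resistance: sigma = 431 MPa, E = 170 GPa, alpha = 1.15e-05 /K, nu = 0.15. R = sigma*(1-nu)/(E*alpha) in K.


R = 431*(1-0.15)/(170*1000*1.15e-05) = 187 K

187


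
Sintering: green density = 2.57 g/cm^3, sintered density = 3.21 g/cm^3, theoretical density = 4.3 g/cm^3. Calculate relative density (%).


Relative = 3.21 / 4.3 * 100 = 74.7%

74.7


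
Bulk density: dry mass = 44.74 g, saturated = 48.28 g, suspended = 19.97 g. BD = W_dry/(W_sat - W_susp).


BD = 44.74 / (48.28 - 19.97) = 44.74 / 28.31 = 1.58 g/cm^3

1.58


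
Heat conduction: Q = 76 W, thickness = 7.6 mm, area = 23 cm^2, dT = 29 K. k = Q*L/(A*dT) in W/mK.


k = 76*7.6/1000/(23/10000*29) = 8.66 W/mK

8.66


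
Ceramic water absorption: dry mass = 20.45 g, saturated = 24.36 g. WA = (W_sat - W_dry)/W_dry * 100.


WA = (24.36 - 20.45) / 20.45 * 100 = 19.12%

19.12


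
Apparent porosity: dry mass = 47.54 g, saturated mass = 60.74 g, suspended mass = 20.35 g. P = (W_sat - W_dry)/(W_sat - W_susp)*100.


P = (60.74 - 47.54) / (60.74 - 20.35) * 100 = 13.2 / 40.39 * 100 = 32.7%

32.7


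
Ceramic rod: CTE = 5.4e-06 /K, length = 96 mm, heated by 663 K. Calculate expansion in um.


dL = 5.4e-06 * 96 * 663 * 1000 = 343.699 um

343.699


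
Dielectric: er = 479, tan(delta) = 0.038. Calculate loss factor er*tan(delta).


Loss = 479 * 0.038 = 18.202

18.202


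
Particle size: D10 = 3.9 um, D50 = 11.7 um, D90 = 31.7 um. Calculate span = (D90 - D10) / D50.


Span = (31.7 - 3.9) / 11.7 = 27.8 / 11.7 = 2.376

2.376


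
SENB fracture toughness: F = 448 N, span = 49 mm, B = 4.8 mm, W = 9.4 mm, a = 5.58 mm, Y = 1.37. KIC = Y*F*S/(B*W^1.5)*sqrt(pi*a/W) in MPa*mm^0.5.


KIC = 1.37*448*49/(4.8*9.4^1.5)*sqrt(pi*5.58/9.4) = 296.89

296.89


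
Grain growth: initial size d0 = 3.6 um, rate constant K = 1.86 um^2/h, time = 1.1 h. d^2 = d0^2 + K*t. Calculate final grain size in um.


d^2 = 3.6^2 + 1.86*1.1 = 15.006
d = sqrt(15.006) = 3.87 um

3.87


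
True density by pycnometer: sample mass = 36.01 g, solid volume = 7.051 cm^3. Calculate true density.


TD = 36.01 / 7.051 = 5.107 g/cm^3

5.107


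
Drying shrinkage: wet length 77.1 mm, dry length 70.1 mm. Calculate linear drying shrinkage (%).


DS = (77.1 - 70.1) / 77.1 * 100 = 9.08%

9.08


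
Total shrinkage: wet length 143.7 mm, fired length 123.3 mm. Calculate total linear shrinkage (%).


TS = (143.7 - 123.3) / 143.7 * 100 = 14.2%

14.2


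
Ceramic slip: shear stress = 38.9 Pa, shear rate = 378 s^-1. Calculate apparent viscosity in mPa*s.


eta = tau/gamma * 1000 = 38.9/378 * 1000 = 102.9 mPa*s

102.9


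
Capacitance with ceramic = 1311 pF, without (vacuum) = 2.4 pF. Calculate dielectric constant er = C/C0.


er = 1311 / 2.4 = 546.25

546.25


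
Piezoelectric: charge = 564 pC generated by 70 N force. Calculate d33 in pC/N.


d33 = 564 / 70 = 8.1 pC/N

8.1


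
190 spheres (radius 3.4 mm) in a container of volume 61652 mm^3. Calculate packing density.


V_sphere = 4/3*pi*3.4^3 = 164.6362 mm^3
Total V = 190*164.6362 = 31280.878 mm^3
PD = 31280.878 / 61652 = 0.507

0.507


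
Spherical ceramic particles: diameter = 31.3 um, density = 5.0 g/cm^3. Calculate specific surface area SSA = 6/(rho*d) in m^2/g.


SSA = 6 / (5.0 * 31.3) = 0.038 m^2/g

0.038


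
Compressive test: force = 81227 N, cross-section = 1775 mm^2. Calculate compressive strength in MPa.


CS = 81227 / 1775 = 45.8 MPa

45.8


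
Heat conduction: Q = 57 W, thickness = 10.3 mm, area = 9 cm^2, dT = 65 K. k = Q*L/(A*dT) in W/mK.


k = 57*10.3/1000/(9/10000*65) = 10.04 W/mK

10.04


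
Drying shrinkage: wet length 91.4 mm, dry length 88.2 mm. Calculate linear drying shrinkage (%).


DS = (91.4 - 88.2) / 91.4 * 100 = 3.5%

3.5


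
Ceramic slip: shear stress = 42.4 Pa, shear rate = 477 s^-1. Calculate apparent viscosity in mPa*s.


eta = tau/gamma * 1000 = 42.4/477 * 1000 = 88.9 mPa*s

88.9


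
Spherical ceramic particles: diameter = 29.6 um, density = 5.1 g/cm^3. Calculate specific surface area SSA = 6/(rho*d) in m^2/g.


SSA = 6 / (5.1 * 29.6) = 0.04 m^2/g

0.04


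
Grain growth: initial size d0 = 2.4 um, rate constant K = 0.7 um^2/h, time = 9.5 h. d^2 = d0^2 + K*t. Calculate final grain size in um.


d^2 = 2.4^2 + 0.7*9.5 = 12.41
d = sqrt(12.41) = 3.52 um

3.52


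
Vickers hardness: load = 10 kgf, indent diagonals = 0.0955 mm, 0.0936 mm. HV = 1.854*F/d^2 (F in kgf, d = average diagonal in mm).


d_avg = (0.0955+0.0936)/2 = 0.09455 mm
HV = 1.854*10/0.09455^2 = 2074

2074


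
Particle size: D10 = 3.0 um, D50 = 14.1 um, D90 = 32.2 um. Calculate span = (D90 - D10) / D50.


Span = (32.2 - 3.0) / 14.1 = 29.2 / 14.1 = 2.071

2.071


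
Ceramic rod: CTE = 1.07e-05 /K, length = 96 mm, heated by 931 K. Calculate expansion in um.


dL = 1.07e-05 * 96 * 931 * 1000 = 956.323 um

956.323


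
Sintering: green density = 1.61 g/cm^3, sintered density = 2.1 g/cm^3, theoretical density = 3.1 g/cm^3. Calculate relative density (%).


Relative = 2.1 / 3.1 * 100 = 67.7%

67.7


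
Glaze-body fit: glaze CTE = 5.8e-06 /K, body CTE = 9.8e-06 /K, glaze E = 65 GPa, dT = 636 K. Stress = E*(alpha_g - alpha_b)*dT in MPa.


Stress = 65*1000*(5.8e-06 - 9.8e-06)*636 = -165.4 MPa

-165.4


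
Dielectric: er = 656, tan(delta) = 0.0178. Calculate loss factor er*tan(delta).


Loss = 656 * 0.0178 = 11.677

11.677


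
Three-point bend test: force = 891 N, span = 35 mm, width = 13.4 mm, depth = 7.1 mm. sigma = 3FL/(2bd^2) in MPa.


sigma = 3*891*35/(2*13.4*7.1^2) = 69.2 MPa

69.2


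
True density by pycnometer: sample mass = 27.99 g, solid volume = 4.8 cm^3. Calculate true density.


TD = 27.99 / 4.8 = 5.831 g/cm^3

5.831


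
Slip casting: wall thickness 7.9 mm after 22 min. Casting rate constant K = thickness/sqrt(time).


K = 7.9 / sqrt(22) = 7.9 / 4.6904 = 1.684 mm/min^0.5

1.684


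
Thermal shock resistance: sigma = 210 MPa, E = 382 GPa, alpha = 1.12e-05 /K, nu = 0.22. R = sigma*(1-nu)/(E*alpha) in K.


R = 210*(1-0.22)/(382*1000*1.12e-05) = 38 K

38


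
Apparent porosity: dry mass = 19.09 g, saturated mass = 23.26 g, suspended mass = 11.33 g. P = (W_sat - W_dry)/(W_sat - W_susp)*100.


P = (23.26 - 19.09) / (23.26 - 11.33) * 100 = 4.17 / 11.93 * 100 = 35.0%

35.0


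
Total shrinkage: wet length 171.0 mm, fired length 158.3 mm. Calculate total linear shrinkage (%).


TS = (171.0 - 158.3) / 171.0 * 100 = 7.43%

7.43


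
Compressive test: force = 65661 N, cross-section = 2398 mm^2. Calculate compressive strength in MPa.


CS = 65661 / 2398 = 27.4 MPa

27.4


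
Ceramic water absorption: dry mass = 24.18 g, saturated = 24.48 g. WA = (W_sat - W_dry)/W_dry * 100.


WA = (24.48 - 24.18) / 24.18 * 100 = 1.24%

1.24


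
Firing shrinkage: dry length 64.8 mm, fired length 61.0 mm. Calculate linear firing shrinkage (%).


FS = (64.8 - 61.0) / 64.8 * 100 = 5.86%

5.86


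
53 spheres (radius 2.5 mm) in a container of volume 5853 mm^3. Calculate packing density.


V_sphere = 4/3*pi*2.5^3 = 65.4498 mm^3
Total V = 53*65.4498 = 3468.8394 mm^3
PD = 3468.8394 / 5853 = 0.593

0.593


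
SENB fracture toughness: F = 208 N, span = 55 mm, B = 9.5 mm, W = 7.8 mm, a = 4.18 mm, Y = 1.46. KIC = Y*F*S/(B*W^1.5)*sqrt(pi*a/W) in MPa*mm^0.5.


KIC = 1.46*208*55/(9.5*7.8^1.5)*sqrt(pi*4.18/7.8) = 104.72

104.72


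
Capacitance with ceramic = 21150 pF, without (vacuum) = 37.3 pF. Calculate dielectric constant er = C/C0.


er = 21150 / 37.3 = 567.02

567.02
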